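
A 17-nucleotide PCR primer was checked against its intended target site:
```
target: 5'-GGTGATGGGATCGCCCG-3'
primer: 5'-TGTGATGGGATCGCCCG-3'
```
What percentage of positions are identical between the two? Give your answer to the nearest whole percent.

94%

Mismatch at position 1 (1-based): 1 of 17.
Identical positions: 16/17 = 94.12% → 94%.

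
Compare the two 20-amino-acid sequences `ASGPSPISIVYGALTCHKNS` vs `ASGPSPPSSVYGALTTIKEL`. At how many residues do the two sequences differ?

6

Comparing position by position, 6 residues differ: 7 (I/P), 9 (I/S), 16 (C/T), 17 (H/I), 19 (N/E), 20 (S/L).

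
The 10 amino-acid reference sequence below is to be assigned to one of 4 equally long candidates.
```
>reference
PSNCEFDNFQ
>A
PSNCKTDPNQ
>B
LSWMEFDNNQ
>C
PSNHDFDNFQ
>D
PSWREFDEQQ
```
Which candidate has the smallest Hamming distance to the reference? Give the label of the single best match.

C

Hamming distances to reference — A: 4; B: 4; C: 2; D: 4.
Smallest is C with 2 mismatches.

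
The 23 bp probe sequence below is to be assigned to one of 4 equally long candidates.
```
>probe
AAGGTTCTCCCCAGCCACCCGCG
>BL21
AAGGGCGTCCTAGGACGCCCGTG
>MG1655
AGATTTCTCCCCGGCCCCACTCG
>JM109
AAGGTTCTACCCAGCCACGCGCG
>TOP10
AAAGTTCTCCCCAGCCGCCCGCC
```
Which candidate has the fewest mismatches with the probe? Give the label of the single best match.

Hamming distances to probe — BL21: 9; MG1655: 7; JM109: 2; TOP10: 3.
Smallest is JM109 with 2 mismatches.

JM109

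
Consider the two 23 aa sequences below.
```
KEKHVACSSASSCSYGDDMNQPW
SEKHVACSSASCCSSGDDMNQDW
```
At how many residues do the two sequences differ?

4

The sequences differ at residues 1, 12, 15, 22 (1-based) — 4 in total.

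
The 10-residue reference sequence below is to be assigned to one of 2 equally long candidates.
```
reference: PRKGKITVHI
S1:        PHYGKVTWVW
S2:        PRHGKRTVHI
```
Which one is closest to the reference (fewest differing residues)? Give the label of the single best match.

Hamming distances to reference — S1: 6; S2: 2.
Smallest is S2 with 2 mismatches.

S2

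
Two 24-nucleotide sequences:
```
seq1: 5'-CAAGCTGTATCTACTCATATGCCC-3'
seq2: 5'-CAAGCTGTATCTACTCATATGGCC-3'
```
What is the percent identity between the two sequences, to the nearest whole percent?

1 position differs (22), so 23 of 24 match: 23/24 = 95.83%.

96%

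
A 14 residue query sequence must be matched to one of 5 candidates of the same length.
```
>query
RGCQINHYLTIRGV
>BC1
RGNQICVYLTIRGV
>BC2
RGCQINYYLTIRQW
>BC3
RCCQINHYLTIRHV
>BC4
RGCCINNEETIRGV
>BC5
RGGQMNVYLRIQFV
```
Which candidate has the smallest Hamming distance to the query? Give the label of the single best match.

BC3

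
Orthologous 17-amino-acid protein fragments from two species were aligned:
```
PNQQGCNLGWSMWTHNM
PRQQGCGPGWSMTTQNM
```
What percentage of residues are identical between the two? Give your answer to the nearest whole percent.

71%

Mismatches at positions 2, 7, 8, 13, 15 (1-based): 5 of 17.
Identical positions: 12/17 = 70.59% → 71%.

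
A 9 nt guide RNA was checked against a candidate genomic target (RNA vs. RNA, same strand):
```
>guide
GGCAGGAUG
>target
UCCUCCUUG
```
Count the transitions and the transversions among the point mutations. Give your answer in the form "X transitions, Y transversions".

0 transitions, 6 transversions

Mismatches (1-based):
position 1: G→U (purine→pyrimidine, transversion)
position 2: G→C (purine→pyrimidine, transversion)
position 4: A→U (purine→pyrimidine, transversion)
position 5: G→C (purine→pyrimidine, transversion)
position 6: G→C (purine→pyrimidine, transversion)
position 7: A→U (purine→pyrimidine, transversion)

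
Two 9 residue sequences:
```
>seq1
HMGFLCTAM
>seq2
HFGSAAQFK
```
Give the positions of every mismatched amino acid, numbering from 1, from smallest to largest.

Scanning 1-based: 2: M/F; 4: F/S; 5: L/A; 6: C/A; 7: T/Q; 8: A/F; 9: M/K.

2, 4, 5, 6, 7, 8, 9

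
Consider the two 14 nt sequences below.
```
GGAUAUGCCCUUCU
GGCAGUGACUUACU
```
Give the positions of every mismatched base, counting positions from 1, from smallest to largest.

3, 4, 5, 8, 10, 12

Scanning 1-based: 3: A/C; 4: U/A; 5: A/G; 8: C/A; 10: C/U; 12: U/A.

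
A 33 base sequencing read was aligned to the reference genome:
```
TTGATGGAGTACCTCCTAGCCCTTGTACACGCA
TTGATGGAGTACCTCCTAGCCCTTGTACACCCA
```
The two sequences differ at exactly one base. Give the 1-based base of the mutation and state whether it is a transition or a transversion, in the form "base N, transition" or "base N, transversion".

base 31, transversion

Base 31 changes G→C. G is a purine and C is a pyrimidine, so this is a transversion.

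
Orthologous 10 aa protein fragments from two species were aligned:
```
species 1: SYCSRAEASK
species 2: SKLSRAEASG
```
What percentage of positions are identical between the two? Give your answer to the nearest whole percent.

70%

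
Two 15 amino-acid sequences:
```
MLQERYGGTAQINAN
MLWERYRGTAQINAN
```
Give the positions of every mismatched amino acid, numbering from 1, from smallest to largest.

3, 7

Scanning 1-based: 3: Q/W; 7: G/R.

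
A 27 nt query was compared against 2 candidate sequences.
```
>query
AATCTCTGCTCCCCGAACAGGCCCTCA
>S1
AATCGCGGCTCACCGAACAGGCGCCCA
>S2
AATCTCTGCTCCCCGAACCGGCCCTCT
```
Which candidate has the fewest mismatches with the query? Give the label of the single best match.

S2

S1 differs at 5 bases; S2 differs at 2 bases. The closest is S2.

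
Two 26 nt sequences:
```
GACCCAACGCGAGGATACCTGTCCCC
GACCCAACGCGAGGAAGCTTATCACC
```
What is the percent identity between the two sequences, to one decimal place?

5 positions differ (16, 17, 19, 21, 24), so 21 of 26 match: 21/26 = 80.77%.

80.8%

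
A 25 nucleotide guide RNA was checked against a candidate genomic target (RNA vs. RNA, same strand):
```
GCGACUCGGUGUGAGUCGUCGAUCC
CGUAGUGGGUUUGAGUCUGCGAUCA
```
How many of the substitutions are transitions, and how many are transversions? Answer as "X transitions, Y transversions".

Transitions (purine↔purine or pyrimidine↔pyrimidine): none.
Transversions (purine↔pyrimidine): 1 G→C, 2 C→G, 3 G→U, 5 C→G, 7 C→G, 11 G→U, 18 G→U, 19 U→G, 25 C→A.

0 transitions, 9 transversions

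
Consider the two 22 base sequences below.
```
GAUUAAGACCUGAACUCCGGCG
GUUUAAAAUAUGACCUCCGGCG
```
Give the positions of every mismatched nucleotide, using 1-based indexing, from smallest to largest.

2, 7, 9, 10, 14

Differences at position 2 (A→U), position 7 (G→A), position 9 (C→U), position 10 (C→A), position 14 (A→C).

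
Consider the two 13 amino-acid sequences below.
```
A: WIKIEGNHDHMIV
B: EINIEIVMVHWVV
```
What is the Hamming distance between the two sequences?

8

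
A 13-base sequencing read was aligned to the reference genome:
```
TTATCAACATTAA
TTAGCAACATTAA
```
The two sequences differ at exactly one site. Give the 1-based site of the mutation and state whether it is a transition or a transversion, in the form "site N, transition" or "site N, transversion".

site 4, transversion

The sequences differ only at site 4: T→G (pyrimidine→purine), a transversion.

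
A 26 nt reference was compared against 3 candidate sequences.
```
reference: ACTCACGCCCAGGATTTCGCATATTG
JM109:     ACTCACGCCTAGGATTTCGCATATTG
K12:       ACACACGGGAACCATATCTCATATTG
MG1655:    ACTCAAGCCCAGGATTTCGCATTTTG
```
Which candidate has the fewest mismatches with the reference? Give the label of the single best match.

JM109

JM109 differs at 1 base; K12 differs at 8 bases; MG1655 differs at 2 bases. The closest is JM109.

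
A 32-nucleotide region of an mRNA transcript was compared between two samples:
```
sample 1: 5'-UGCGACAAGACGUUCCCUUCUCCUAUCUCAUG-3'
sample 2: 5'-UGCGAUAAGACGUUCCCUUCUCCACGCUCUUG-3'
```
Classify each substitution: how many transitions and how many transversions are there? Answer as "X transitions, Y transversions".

1 transition, 4 transversions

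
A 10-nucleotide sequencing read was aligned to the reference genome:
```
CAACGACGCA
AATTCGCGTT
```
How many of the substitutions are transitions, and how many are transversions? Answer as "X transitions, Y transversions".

3 transitions, 4 transversions

Transitions (purine↔purine or pyrimidine↔pyrimidine): 4 C→T, 6 A→G, 9 C→T.
Transversions (purine↔pyrimidine): 1 C→A, 3 A→T, 5 G→C, 10 A→T.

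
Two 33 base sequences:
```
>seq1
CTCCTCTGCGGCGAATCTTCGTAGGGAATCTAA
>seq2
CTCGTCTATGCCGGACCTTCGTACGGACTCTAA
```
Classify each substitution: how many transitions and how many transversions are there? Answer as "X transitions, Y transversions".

Mismatches (1-based):
base 4: C→G (pyrimidine→purine, transversion)
base 8: G→A (purine→purine, transition)
base 9: C→T (pyrimidine→pyrimidine, transition)
base 11: G→C (purine→pyrimidine, transversion)
base 14: A→G (purine→purine, transition)
base 16: T→C (pyrimidine→pyrimidine, transition)
base 24: G→C (purine→pyrimidine, transversion)
base 28: A→C (purine→pyrimidine, transversion)

4 transitions, 4 transversions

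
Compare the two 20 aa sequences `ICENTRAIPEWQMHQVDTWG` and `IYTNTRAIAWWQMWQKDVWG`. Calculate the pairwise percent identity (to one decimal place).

65.0%

Mismatches at positions 2, 3, 9, 10, 14, 16, 18 (1-based): 7 of 20.
Identical positions: 13/20 = 65% → 65.0%.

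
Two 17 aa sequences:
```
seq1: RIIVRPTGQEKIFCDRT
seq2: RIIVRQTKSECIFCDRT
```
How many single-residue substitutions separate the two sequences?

The sequences differ at positions 6, 8, 9, 11 (1-based) — 4 in total.

4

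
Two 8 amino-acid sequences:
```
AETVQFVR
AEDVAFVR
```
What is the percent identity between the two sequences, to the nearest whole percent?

2 positions differ (3, 5), so 6 of 8 match: 6/8 = 75%.

75%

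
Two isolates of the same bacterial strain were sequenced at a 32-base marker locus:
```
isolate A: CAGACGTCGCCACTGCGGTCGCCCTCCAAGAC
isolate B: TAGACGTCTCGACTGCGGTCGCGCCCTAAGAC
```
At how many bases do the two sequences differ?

The sequences differ at bases 1, 9, 11, 23, 25, 27 (1-based) — 6 in total.

6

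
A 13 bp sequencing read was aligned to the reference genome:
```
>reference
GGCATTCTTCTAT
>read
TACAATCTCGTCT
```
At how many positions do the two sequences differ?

6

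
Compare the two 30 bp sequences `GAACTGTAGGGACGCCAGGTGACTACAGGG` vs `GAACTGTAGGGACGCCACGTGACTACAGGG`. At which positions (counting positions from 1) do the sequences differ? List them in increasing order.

Scanning 1-based: 18: G/C.

18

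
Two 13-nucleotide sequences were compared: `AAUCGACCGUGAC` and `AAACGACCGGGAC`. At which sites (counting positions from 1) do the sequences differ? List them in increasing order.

Scanning 1-based: 3: U/A; 10: U/G.

3, 10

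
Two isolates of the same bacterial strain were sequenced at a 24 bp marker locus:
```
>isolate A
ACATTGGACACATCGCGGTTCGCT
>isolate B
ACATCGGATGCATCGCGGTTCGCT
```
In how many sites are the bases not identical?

The sequences differ at sites 5, 9, 10 (1-based) — 3 in total.

3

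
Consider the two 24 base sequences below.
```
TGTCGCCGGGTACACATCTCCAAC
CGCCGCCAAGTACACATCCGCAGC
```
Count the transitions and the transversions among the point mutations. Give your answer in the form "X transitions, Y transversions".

Transitions (purine↔purine or pyrimidine↔pyrimidine): 1 T→C, 3 T→C, 8 G→A, 9 G→A, 19 T→C, 23 A→G.
Transversions (purine↔pyrimidine): 20 C→G.

6 transitions, 1 transversion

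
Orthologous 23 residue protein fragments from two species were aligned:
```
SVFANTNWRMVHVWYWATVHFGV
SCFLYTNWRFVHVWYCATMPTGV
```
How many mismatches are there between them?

8

Comparing position by position, 8 positions differ: 2 (V/C), 4 (A/L), 5 (N/Y), 10 (M/F), 16 (W/C), 19 (V/M), 20 (H/P), 21 (F/T).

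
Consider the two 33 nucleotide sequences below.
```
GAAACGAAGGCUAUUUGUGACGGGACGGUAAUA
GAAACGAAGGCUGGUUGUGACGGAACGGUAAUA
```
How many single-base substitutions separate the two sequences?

Comparing position by position, 3 bases differ: 13 (A/G), 14 (U/G), 24 (G/A).

3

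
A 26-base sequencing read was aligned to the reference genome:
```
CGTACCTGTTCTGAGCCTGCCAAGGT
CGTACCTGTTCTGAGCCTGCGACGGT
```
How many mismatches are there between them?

2

Mismatches (1-based): position 21: C→G; position 23: A→C.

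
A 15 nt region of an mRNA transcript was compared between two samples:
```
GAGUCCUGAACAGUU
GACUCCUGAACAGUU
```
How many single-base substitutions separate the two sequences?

1

The sequences differ at bases 3 (1-based) — 1 in total.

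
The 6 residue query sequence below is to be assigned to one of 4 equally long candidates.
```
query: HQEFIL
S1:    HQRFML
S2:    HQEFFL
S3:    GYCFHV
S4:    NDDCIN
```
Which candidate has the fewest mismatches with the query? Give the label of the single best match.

S2

S1 differs at 2 residues; S2 differs at 1 residue; S3 differs at 5 residues; S4 differs at 5 residues. The closest is S2.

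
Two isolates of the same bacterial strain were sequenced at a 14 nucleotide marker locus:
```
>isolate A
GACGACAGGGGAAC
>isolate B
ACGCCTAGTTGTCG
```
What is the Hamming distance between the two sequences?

11

Comparing position by position, 11 sites differ: 1 (G/A), 2 (A/C), 3 (C/G), 4 (G/C), 5 (A/C), 6 (C/T), 9 (G/T), 10 (G/T), 12 (A/T), 13 (A/C), 14 (C/G).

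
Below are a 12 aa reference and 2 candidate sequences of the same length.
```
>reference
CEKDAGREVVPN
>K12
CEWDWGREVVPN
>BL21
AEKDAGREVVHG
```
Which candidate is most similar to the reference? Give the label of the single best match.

K12

Hamming distances to reference — K12: 2; BL21: 3.
Smallest is K12 with 2 mismatches.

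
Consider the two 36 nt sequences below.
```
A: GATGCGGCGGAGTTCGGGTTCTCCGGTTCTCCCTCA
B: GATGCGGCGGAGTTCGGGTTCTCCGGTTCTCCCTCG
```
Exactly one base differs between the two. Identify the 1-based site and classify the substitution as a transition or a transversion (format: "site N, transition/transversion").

site 36, transition

The sequences differ only at site 36: A→G (purine→purine), a transition.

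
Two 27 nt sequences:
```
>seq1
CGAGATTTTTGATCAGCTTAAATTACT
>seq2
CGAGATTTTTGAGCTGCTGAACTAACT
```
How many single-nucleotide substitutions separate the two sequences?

Comparing position by position, 5 sites differ: 13 (T/G), 15 (A/T), 19 (T/G), 22 (A/C), 24 (T/A).

5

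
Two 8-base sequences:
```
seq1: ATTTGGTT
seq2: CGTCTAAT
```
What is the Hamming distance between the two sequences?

6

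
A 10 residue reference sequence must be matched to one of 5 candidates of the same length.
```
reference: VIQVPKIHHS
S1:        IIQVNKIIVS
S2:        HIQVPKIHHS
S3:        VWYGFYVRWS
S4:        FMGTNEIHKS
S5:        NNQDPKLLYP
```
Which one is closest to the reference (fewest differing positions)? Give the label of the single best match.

S2

Hamming distances to reference — S1: 4; S2: 1; S3: 8; S4: 7; S5: 7.
Smallest is S2 with 1 mismatch.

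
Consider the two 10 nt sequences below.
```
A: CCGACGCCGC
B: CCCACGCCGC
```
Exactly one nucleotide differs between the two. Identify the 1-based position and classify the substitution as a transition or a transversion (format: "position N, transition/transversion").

position 3, transversion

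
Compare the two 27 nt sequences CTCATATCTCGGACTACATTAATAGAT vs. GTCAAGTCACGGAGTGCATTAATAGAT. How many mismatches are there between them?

Comparing position by position, 6 bases differ: 1 (C/G), 5 (T/A), 6 (A/G), 9 (T/A), 14 (C/G), 16 (A/G).

6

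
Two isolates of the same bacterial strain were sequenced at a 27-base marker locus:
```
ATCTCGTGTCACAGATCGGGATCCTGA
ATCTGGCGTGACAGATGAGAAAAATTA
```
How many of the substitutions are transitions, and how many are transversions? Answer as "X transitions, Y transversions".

3 transitions, 7 transversions

Transitions (purine↔purine or pyrimidine↔pyrimidine): 7 T→C, 18 G→A, 20 G→A.
Transversions (purine↔pyrimidine): 5 C→G, 10 C→G, 17 C→G, 22 T→A, 23 C→A, 24 C→A, 26 G→T.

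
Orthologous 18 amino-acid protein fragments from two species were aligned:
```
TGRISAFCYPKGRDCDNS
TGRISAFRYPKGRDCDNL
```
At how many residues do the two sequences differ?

Comparing position by position, 2 residues differ: 8 (C/R), 18 (S/L).

2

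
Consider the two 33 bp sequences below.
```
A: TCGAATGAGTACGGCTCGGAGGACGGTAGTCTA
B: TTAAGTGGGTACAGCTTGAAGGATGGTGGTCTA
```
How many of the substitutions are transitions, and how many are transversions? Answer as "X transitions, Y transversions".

9 transitions, 0 transversions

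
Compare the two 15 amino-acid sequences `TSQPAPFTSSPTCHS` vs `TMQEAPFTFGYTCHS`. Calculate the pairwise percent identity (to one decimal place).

5 positions differ (2, 4, 9, 10, 11), so 10 of 15 match: 10/15 = 66.67%.

66.7%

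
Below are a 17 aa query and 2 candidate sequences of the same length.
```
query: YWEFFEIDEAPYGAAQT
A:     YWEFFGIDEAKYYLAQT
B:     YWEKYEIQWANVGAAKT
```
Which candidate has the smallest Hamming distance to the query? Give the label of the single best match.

A

Hamming distances to query — A: 4; B: 7.
Smallest is A with 4 mismatches.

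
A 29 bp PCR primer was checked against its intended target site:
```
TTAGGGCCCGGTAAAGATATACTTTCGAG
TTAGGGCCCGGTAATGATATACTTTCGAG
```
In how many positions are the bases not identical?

1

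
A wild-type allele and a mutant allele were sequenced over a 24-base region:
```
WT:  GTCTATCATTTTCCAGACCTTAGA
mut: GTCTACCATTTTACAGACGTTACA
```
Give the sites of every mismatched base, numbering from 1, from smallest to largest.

6, 13, 19, 23

Scanning 1-based: 6: T/C; 13: C/A; 19: C/G; 23: G/C.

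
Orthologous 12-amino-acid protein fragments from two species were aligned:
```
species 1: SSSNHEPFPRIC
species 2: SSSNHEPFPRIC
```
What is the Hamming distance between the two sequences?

0

The two sequences are identical at every position.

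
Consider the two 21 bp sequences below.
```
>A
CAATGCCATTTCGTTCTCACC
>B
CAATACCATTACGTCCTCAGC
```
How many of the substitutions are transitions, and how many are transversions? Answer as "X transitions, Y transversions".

2 transitions, 2 transversions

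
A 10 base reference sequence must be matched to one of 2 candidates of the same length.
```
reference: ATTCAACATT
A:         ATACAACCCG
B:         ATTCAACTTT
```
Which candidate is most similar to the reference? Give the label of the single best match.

B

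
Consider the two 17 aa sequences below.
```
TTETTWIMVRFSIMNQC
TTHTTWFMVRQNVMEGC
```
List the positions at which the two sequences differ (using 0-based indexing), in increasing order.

2, 6, 10, 11, 12, 14, 15

Differences at position 2 (E→H), position 6 (I→F), position 10 (F→Q), position 11 (S→N), position 12 (I→V), position 14 (N→E), position 15 (Q→G).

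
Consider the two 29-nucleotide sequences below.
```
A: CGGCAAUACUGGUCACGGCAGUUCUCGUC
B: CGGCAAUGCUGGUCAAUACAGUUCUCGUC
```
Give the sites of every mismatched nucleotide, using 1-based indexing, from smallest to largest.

8, 16, 17, 18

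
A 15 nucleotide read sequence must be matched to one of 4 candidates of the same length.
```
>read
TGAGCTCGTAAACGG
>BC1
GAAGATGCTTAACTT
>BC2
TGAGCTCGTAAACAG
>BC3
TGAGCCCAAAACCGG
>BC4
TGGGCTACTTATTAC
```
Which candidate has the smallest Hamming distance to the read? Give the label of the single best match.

BC2

BC1 differs at 8 positions; BC2 differs at 1 position; BC3 differs at 4 positions; BC4 differs at 8 positions. The closest is BC2.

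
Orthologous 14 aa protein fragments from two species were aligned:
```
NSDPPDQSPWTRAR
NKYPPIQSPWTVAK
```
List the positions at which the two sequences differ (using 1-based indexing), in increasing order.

Scanning 1-based: 2: S/K; 3: D/Y; 6: D/I; 12: R/V; 14: R/K.

2, 3, 6, 12, 14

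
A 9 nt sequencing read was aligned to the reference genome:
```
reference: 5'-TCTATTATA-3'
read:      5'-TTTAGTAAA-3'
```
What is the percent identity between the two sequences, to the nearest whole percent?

67%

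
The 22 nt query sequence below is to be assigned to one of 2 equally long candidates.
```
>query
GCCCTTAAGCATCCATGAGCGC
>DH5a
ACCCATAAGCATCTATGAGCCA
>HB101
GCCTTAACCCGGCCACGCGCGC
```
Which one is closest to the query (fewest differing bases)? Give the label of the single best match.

DH5a

DH5a differs at 5 bases; HB101 differs at 8 bases. The closest is DH5a.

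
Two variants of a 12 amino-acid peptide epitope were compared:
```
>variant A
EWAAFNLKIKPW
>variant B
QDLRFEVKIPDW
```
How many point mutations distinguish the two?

Comparing position by position, 8 residues differ: 1 (E/Q), 2 (W/D), 3 (A/L), 4 (A/R), 6 (N/E), 7 (L/V), 10 (K/P), 11 (P/D).

8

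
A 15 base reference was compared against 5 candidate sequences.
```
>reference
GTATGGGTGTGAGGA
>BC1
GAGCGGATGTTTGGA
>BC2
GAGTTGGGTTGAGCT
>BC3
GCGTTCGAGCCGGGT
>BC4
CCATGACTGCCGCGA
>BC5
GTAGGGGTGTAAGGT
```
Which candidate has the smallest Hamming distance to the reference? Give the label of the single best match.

BC5

BC1 differs at 6 sites; BC2 differs at 7 sites; BC3 differs at 9 sites; BC4 differs at 8 sites; BC5 differs at 3 sites. The closest is BC5.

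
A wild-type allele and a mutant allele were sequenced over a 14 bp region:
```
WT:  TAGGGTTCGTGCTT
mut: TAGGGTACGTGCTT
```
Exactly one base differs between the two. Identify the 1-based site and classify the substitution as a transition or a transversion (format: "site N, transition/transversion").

The sequences differ only at site 7: T→A (pyrimidine→purine), a transversion.

site 7, transversion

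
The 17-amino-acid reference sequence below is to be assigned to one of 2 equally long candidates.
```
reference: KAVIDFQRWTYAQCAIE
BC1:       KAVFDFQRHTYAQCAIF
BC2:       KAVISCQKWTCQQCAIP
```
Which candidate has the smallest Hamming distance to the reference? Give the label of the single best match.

BC1 differs at 3 residues; BC2 differs at 6 residues. The closest is BC1.

BC1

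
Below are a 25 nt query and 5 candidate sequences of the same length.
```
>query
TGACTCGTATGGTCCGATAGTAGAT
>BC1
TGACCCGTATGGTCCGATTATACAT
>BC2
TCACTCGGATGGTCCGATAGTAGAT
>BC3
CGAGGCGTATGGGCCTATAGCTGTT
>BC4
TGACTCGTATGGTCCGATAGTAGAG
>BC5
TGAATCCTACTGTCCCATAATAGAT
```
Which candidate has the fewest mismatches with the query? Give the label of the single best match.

BC4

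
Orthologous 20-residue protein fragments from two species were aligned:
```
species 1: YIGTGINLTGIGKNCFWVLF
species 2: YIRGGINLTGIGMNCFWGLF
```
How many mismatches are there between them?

Comparing position by position, 4 residues differ: 3 (G/R), 4 (T/G), 13 (K/M), 18 (V/G).

4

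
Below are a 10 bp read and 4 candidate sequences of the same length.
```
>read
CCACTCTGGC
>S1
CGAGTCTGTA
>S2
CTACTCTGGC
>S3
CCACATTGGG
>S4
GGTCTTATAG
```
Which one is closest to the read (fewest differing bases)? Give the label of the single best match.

S1 differs at 4 bases; S2 differs at 1 base; S3 differs at 3 bases; S4 differs at 8 bases. The closest is S2.

S2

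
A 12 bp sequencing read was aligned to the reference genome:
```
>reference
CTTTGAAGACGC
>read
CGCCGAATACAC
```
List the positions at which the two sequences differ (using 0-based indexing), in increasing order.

Scanning 0-based: 1: T/G; 2: T/C; 3: T/C; 7: G/T; 10: G/A.

1, 2, 3, 7, 10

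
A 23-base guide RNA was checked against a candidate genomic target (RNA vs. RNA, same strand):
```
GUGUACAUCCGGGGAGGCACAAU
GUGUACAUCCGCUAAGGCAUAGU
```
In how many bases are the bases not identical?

5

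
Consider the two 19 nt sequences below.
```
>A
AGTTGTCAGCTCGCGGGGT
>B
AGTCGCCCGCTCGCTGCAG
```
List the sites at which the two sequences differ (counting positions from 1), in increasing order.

4, 6, 8, 15, 17, 18, 19

Differences at site 4 (T→C), site 6 (T→C), site 8 (A→C), site 15 (G→T), site 17 (G→C), site 18 (G→A), site 19 (T→G).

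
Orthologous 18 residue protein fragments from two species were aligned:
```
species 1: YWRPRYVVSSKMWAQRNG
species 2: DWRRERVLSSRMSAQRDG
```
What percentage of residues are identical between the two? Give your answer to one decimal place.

55.6%

8 positions differ (1, 4, 5, 6, 8, 11, 13, 17), so 10 of 18 match: 10/18 = 55.56%.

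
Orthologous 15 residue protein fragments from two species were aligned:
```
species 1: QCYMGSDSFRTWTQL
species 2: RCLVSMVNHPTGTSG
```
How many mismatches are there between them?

Comparing position by position, 12 positions differ: 1 (Q/R), 3 (Y/L), 4 (M/V), 5 (G/S), 6 (S/M), 7 (D/V), 8 (S/N), 9 (F/H), 10 (R/P), 12 (W/G), 14 (Q/S), 15 (L/G).

12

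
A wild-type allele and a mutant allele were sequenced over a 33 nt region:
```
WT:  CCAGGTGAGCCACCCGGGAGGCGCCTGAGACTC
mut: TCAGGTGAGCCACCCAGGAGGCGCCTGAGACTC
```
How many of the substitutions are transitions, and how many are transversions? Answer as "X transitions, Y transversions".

2 transitions, 0 transversions

Transitions (purine↔purine or pyrimidine↔pyrimidine): 1 C→T, 16 G→A.
Transversions (purine↔pyrimidine): none.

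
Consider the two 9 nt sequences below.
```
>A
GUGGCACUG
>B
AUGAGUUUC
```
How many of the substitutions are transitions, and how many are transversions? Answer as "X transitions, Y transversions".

3 transitions, 3 transversions

Transitions (purine↔purine or pyrimidine↔pyrimidine): 1 G→A, 4 G→A, 7 C→U.
Transversions (purine↔pyrimidine): 5 C→G, 6 A→U, 9 G→C.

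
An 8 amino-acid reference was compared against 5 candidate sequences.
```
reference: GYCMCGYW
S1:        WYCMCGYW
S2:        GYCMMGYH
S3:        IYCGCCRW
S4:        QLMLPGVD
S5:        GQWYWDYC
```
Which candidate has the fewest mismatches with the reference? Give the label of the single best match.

S1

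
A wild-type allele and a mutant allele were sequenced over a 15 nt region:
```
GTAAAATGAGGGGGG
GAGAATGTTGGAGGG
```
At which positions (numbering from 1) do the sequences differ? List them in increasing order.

Scanning 1-based: 2: T/A; 3: A/G; 6: A/T; 7: T/G; 8: G/T; 9: A/T; 12: G/A.

2, 3, 6, 7, 8, 9, 12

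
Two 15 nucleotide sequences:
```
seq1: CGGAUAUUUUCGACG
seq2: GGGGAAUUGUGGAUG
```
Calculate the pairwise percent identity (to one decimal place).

60.0%

Mismatches at positions 1, 4, 5, 9, 11, 14 (1-based): 6 of 15.
Identical positions: 9/15 = 60% → 60.0%.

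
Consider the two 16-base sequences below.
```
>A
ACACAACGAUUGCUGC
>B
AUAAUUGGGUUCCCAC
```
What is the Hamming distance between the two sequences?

9

The sequences differ at sites 2, 4, 5, 6, 7, 9, 12, 14, 15 (1-based) — 9 in total.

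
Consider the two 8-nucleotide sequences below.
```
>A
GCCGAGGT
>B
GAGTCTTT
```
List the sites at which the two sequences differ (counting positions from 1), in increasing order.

2, 3, 4, 5, 6, 7

Scanning 1-based: 2: C/A; 3: C/G; 4: G/T; 5: A/C; 6: G/T; 7: G/T.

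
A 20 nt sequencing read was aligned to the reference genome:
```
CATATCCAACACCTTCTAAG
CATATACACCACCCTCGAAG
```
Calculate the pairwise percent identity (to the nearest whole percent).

Mismatches at positions 6, 9, 14, 17 (1-based): 4 of 20.
Identical positions: 16/20 = 80% → 80%.

80%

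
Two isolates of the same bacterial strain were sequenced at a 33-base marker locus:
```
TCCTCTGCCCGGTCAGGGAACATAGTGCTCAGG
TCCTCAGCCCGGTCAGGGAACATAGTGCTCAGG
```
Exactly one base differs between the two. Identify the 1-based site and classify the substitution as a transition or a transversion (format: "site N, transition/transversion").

The sequences differ only at site 6: T→A (pyrimidine→purine), a transversion.

site 6, transversion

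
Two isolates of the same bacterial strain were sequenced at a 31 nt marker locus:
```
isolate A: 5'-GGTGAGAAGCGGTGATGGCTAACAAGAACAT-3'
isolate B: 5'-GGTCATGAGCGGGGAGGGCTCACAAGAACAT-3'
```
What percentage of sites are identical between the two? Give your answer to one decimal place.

80.6%

Mismatches at positions 4, 6, 7, 13, 16, 21 (1-based): 6 of 31.
Identical positions: 25/31 = 80.65% → 80.6%.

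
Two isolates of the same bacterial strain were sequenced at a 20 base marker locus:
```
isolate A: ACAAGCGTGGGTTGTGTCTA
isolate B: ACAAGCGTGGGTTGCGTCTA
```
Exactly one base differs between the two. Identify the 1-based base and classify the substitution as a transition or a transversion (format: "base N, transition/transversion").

base 15, transition

Base 15 changes T→C. T is a pyrimidine and C is a pyrimidine, so this is a transition.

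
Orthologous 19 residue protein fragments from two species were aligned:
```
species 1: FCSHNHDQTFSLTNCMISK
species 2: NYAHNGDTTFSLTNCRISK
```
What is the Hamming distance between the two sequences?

6

The sequences differ at residues 1, 2, 3, 6, 8, 16 (1-based) — 6 in total.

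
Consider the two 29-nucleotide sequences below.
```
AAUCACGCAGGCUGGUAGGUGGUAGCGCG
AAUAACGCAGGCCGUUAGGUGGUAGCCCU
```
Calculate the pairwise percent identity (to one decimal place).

5 positions differ (4, 13, 15, 27, 29), so 24 of 29 match: 24/29 = 82.76%.

82.8%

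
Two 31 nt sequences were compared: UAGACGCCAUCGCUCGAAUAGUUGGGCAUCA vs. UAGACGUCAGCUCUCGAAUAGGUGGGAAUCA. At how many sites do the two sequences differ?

5

The sequences differ at sites 7, 10, 12, 22, 27 (1-based) — 5 in total.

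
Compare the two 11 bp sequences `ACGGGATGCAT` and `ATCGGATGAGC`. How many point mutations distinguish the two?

Comparing position by position, 5 bases differ: 2 (C/T), 3 (G/C), 9 (C/A), 10 (A/G), 11 (T/C).

5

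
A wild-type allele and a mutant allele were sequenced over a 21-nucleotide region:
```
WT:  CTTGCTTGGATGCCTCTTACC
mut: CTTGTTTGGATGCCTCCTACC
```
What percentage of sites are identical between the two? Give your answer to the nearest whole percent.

90%

2 positions differ (5, 17), so 19 of 21 match: 19/21 = 90.48%.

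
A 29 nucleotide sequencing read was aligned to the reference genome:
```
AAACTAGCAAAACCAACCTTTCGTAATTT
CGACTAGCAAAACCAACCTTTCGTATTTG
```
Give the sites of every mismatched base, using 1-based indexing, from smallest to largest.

1, 2, 26, 29

Scanning 1-based: 1: A/C; 2: A/G; 26: A/T; 29: T/G.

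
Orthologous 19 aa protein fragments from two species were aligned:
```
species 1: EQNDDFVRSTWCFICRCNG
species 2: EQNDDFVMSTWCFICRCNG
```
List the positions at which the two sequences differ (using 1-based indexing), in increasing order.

Differences at position 8 (R→M).

8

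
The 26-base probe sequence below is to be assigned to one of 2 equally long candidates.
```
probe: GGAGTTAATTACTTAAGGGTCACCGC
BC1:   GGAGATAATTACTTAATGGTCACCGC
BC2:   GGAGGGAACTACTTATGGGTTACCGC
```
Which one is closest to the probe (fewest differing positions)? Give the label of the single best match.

Hamming distances to probe — BC1: 2; BC2: 5.
Smallest is BC1 with 2 mismatches.

BC1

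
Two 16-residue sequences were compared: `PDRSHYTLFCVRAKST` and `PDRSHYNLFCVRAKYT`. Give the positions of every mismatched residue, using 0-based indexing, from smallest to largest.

Differences at position 6 (T→N), position 14 (S→Y).

6, 14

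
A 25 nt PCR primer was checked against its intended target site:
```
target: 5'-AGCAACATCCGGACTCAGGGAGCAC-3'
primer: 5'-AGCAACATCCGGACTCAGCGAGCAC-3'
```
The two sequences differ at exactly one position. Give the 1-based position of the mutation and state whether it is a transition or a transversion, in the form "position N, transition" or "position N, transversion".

The sequences differ only at position 19: G→C (purine→pyrimidine), a transversion.

position 19, transversion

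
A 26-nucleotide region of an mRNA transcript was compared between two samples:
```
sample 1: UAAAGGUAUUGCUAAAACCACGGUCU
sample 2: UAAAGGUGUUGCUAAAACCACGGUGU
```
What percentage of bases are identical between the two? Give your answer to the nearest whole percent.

92%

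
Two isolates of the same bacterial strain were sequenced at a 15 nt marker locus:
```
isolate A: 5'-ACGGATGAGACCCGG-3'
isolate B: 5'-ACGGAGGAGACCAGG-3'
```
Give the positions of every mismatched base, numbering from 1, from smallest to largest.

Differences at position 6 (T→G), position 13 (C→A).

6, 13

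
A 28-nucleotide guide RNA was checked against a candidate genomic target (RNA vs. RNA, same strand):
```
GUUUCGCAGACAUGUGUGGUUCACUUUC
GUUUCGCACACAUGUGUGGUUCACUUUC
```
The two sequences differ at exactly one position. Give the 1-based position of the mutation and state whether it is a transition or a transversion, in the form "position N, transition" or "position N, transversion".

The sequences differ only at position 9: G→C (purine→pyrimidine), a transversion.

position 9, transversion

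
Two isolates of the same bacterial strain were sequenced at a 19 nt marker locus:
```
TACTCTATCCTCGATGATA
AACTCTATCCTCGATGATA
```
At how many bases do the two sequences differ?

Mismatches (1-based): base 1: T→A.

1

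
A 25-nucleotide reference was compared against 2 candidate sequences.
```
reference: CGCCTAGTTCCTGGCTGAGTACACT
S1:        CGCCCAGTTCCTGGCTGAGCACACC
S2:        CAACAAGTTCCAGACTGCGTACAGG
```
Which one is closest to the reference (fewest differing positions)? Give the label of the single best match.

S1

S1 differs at 3 positions; S2 differs at 8 positions. The closest is S1.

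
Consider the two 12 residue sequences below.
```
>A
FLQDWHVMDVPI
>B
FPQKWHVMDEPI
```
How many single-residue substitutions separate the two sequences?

The sequences differ at positions 2, 4, 10 (1-based) — 3 in total.

3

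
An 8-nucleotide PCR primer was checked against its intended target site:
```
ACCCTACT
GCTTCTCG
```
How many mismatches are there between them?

6

The sequences differ at bases 1, 3, 4, 5, 6, 8 (1-based) — 6 in total.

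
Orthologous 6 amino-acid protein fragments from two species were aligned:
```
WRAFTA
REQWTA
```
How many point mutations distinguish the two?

4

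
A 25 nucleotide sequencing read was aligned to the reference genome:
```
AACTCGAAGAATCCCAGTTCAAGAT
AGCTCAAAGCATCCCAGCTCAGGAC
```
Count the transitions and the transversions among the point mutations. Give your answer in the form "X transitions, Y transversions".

5 transitions, 1 transversion

Mismatches (1-based):
site 2: A→G (purine→purine, transition)
site 6: G→A (purine→purine, transition)
site 10: A→C (purine→pyrimidine, transversion)
site 18: T→C (pyrimidine→pyrimidine, transition)
site 22: A→G (purine→purine, transition)
site 25: T→C (pyrimidine→pyrimidine, transition)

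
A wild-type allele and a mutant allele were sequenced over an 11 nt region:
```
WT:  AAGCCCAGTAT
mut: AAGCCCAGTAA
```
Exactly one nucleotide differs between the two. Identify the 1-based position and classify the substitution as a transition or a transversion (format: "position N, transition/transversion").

Position 11 changes T→A. T is a pyrimidine and A is a purine, so this is a transversion.

position 11, transversion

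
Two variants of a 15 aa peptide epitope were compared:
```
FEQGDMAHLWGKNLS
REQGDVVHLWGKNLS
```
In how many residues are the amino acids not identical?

The sequences differ at residues 1, 6, 7 (1-based) — 3 in total.

3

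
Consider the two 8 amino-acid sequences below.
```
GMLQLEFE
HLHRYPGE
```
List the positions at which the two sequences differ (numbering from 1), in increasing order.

1, 2, 3, 4, 5, 6, 7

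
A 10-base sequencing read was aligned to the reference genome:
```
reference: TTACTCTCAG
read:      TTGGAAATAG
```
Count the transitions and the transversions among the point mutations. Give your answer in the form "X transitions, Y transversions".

2 transitions, 4 transversions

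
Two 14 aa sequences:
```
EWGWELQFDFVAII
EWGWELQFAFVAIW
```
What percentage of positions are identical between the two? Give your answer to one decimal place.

85.7%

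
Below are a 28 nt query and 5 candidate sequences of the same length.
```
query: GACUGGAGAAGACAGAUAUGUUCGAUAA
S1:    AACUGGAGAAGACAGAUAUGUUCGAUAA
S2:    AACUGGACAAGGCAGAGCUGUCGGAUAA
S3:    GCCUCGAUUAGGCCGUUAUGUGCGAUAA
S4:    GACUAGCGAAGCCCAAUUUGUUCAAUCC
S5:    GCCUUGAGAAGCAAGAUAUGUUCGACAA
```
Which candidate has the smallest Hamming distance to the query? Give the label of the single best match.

S1

Hamming distances to query — S1: 1; S2: 7; S3: 8; S4: 9; S5: 5.
Smallest is S1 with 1 mismatch.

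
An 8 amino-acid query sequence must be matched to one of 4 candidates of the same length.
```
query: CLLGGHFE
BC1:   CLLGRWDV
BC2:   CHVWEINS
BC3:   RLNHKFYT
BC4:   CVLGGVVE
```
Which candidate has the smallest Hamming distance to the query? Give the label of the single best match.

Hamming distances to query — BC1: 4; BC2: 7; BC3: 7; BC4: 3.
Smallest is BC4 with 3 mismatches.

BC4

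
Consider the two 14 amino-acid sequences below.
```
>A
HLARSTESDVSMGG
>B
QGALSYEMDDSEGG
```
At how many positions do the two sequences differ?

Comparing position by position, 7 positions differ: 1 (H/Q), 2 (L/G), 4 (R/L), 6 (T/Y), 8 (S/M), 10 (V/D), 12 (M/E).

7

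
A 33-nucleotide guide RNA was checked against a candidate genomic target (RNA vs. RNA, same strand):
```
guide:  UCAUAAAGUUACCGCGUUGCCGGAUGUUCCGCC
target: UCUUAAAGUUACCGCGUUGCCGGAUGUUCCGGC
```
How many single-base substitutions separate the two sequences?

The sequences differ at bases 3, 32 (1-based) — 2 in total.

2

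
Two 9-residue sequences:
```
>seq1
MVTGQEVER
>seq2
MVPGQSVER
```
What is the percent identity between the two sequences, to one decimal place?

77.8%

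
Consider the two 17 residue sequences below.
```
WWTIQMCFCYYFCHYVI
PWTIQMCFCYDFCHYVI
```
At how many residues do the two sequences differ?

2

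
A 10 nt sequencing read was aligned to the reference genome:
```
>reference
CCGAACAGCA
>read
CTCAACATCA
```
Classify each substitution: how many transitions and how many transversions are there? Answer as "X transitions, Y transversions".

1 transition, 2 transversions

Mismatches (1-based):
site 2: C→T (pyrimidine→pyrimidine, transition)
site 3: G→C (purine→pyrimidine, transversion)
site 8: G→T (purine→pyrimidine, transversion)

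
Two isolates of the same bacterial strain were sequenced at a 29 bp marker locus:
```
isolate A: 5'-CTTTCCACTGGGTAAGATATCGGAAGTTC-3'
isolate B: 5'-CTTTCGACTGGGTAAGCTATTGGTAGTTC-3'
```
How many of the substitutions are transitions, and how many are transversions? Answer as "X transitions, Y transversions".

Transitions (purine↔purine or pyrimidine↔pyrimidine): 21 C→T.
Transversions (purine↔pyrimidine): 6 C→G, 17 A→C, 24 A→T.

1 transition, 3 transversions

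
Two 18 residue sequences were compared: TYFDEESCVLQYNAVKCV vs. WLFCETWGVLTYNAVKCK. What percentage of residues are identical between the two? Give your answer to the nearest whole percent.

56%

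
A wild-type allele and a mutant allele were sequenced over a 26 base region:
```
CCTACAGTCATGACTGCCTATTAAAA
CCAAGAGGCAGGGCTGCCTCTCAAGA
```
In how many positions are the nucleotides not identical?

The sequences differ at positions 3, 5, 8, 11, 13, 20, 22, 25 (1-based) — 8 in total.

8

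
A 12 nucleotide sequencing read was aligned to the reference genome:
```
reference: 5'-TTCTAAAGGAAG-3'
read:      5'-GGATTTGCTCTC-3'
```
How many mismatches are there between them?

11

Comparing position by position, 11 bases differ: 1 (T/G), 2 (T/G), 3 (C/A), 5 (A/T), 6 (A/T), 7 (A/G), 8 (G/C), 9 (G/T), 10 (A/C), 11 (A/T), 12 (G/C).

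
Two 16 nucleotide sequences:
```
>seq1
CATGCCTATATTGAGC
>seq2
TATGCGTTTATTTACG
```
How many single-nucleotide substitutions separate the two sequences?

Mismatches (1-based): site 1: C→T; site 6: C→G; site 8: A→T; site 13: G→T; site 15: G→C; site 16: C→G.

6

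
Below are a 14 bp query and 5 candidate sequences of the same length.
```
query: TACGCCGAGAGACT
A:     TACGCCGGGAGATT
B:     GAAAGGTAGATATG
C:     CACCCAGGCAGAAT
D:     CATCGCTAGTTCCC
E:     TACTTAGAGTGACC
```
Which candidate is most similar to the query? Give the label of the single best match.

A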